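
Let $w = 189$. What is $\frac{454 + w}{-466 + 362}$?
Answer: $- \frac{643}{104} \approx -6.1827$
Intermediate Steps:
$\frac{454 + w}{-466 + 362} = \frac{454 + 189}{-466 + 362} = \frac{643}{-104} = 643 \left(- \frac{1}{104}\right) = - \frac{643}{104}$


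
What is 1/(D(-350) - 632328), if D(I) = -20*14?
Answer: -1/632608 ≈ -1.5808e-6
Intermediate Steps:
D(I) = -280
1/(D(-350) - 632328) = 1/(-280 - 632328) = 1/(-632608) = -1/632608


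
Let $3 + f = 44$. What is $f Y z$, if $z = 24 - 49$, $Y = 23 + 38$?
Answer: $-62525$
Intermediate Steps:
$Y = 61$
$f = 41$ ($f = -3 + 44 = 41$)
$z = -25$
$f Y z = 41 \cdot 61 \left(-25\right) = 2501 \left(-25\right) = -62525$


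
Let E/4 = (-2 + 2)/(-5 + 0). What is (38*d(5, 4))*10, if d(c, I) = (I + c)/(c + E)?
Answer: 684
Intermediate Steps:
E = 0 (E = 4*((-2 + 2)/(-5 + 0)) = 4*(0/(-5)) = 4*(0*(-⅕)) = 4*0 = 0)
d(c, I) = (I + c)/c (d(c, I) = (I + c)/(c + 0) = (I + c)/c)
(38*d(5, 4))*10 = (38*((4 + 5)/5))*10 = (38*((⅕)*9))*10 = (38*(9/5))*10 = (342/5)*10 = 684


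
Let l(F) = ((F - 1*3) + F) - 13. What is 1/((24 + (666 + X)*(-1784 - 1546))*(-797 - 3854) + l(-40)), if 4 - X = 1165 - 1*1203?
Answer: 1/10965271920 ≈ 9.1197e-11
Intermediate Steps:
X = 42 (X = 4 - (1165 - 1*1203) = 4 - (1165 - 1203) = 4 - 1*(-38) = 4 + 38 = 42)
l(F) = -16 + 2*F (l(F) = ((F - 3) + F) - 13 = ((-3 + F) + F) - 13 = (-3 + 2*F) - 13 = -16 + 2*F)
1/((24 + (666 + X)*(-1784 - 1546))*(-797 - 3854) + l(-40)) = 1/((24 + (666 + 42)*(-1784 - 1546))*(-797 - 3854) + (-16 + 2*(-40))) = 1/((24 + 708*(-3330))*(-4651) + (-16 - 80)) = 1/((24 - 2357640)*(-4651) - 96) = 1/(-2357616*(-4651) - 96) = 1/(10965272016 - 96) = 1/10965271920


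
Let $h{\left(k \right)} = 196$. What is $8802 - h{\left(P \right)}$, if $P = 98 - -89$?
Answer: $8606$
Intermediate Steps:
$P = 187$ ($P = 98 + 89 = 187$)
$8802 - h{\left(P \right)} = 8802 - 196 = 8606$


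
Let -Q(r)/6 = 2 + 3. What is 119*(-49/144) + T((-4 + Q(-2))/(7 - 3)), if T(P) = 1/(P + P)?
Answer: -99271/2448 ≈ -40.552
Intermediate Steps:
Q(r) = -30 (Q(r) = -6*(2 + 3) = -6*5 = -30)
T(P) = 1/(2*P)
119*(-49/144) + T((-4 + Q(-2))/(7 - 3)) = 119*(-49/144) + 1/(2*(((-4 - 30)/(7 - 3)))) = 119*(-49*1/144) + 1/(2*((-34/4))) = 119*(-49/144) + 1/(2*((-34*¼))) = -5831/144 + 1/(2*(-17/2)) = -5831/144 + (½)*(-2/17) = -5831/144 - 1/17 = -99271/2448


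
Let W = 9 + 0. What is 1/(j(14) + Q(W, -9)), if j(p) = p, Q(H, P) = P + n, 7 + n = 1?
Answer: -1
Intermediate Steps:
n = -6 (n = -7 + 1 = -6)
W = 9
Q(H, P) = -6 + P (Q(H, P) = P - 6 = -6 + P)
1/(j(14) + Q(W, -9)) = 1/(14 + (-6 - 9)) = 1/(14 - 15) = 1/(-1) = -1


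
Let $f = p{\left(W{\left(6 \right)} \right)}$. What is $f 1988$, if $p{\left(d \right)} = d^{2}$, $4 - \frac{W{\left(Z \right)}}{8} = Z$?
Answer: $508928$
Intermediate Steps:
$W{\left(Z \right)} = 32 - 8 Z$
$f = 256$ ($f = \left(32 - 48\right)^{2} = \left(-16\right)^{2} = 256$)
$f 1988 = 256 \cdot 1988 = 508928$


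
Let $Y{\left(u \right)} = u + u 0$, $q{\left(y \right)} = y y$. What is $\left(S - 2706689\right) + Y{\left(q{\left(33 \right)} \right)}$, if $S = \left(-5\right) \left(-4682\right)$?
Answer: $-2682190$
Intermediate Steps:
$q{\left(y \right)} = y^{2}$
$S = 23410$
$Y{\left(u \right)} = u$ ($Y{\left(u \right)} = u + 0 = u$)
$\left(S - 2706689\right) + Y{\left(q{\left(33 \right)} \right)} = \left(23410 - 2706689\right) + 33^{2} = -2683279 + 1089 = -2682190$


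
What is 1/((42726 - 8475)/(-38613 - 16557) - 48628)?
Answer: -18390/894280337 ≈ -2.0564e-5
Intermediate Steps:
1/((42726 - 8475)/(-38613 - 16557) - 48628) = 1/(34251/(-55170) - 48628) = 1/(34251*(-1/55170) - 48628) = 1/(-11417/18390 - 48628) = 1/(-894280337/18390) = -18390/894280337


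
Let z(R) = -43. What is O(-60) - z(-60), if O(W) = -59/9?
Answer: 328/9 ≈ 36.444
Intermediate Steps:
O(W) = -59/9 (O(W) = -59*1/9 = -59/9)
O(-60) - z(-60) = -59/9 - 1*(-43) = -59/9 + 43 = 328/9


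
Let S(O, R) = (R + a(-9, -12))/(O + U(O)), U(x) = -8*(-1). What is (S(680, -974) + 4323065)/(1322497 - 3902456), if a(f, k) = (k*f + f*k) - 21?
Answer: -2974267941/1775011792 ≈ -1.6756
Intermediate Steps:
U(x) = 8
a(f, k) = -21 + 2*f*k (a(f, k) = (f*k + f*k) - 21 = 2*f*k - 21 = -21 + 2*f*k)
S(O, R) = (195 + R)/(8 + O) (S(O, R) = (R + (-21 + 2*(-9)*(-12)))/(O + 8) = (R + (-21 + 216))/(8 + O) = (R + 195)/(8 + O) = (195 + R)/(8 + O))
(S(680, -974) + 4323065)/(1322497 - 3902456) = ((195 - 974)/(8 + 680) + 4323065)/(1322497 - 3902456) = (-779/688 + 4323065)/(-2579959) = ((1/688)*(-779) + 4323065)*(-1/2579959) = (-779/688 + 4323065)*(-1/2579959) = (2974267941/688)*(-1/2579959) = -2974267941/1775011792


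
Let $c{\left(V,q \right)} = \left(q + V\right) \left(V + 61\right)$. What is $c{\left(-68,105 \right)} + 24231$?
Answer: $23972$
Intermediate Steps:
$c{\left(V,q \right)} = \left(61 + V\right) \left(V + q\right)$ ($c{\left(V,q \right)} = \left(V + q\right) \left(61 + V\right) = \left(61 + V\right) \left(V + q\right)$)
$c{\left(-68,105 \right)} + 24231 = \left(\left(-68\right)^{2} + 61 \left(-68\right) + 61 \cdot 105 - 7140\right) + 24231 = \left(4624 - 4148 + 6405 - 7140\right) + 24231 = -259 + 24231 = 23972$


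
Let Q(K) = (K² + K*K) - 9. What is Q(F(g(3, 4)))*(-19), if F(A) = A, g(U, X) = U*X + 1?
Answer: -6251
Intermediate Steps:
g(U, X) = 1 + U*X
Q(K) = -9 + 2*K² (Q(K) = (K² + K²) - 9 = 2*K² - 9 = -9 + 2*K²)
Q(F(g(3, 4)))*(-19) = (-9 + 2*(1 + 3*4)²)*(-19) = (-9 + 2*(1 + 12)²)*(-19) = (-9 + 2*13²)*(-19) = (-9 + 2*169)*(-19) = (-9 + 338)*(-19) = 329*(-19) = -6251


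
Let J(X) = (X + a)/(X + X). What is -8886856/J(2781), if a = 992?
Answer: -4493517552/343 ≈ -1.3101e+7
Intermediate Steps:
J(X) = (992 + X)/(2*X) (J(X) = (X + 992)/(X + X) = (992 + X)/((2*X)) = (992 + X)*(1/(2*X)) = (992 + X)/(2*X))
-8886856/J(2781) = -8886856*5562/(992 + 2781) = -8886856/((½)*(1/2781)*3773) = -8886856/3773/5562 = -8886856*5562/3773 = -4493517552/343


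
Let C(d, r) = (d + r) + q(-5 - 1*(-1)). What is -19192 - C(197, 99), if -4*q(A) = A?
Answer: -19489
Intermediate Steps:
q(A) = -A/4
C(d, r) = 1 + d + r (C(d, r) = (d + r) - (-5 - 1*(-1))/4 = (d + r) - (-5 + 1)/4 = (d + r) - ¼*(-4) = (d + r) + 1 = 1 + d + r)
-19192 - C(197, 99) = -19192 - (1 + 197 + 99) = -19192 - 1*297 = -19192 - 297 = -19489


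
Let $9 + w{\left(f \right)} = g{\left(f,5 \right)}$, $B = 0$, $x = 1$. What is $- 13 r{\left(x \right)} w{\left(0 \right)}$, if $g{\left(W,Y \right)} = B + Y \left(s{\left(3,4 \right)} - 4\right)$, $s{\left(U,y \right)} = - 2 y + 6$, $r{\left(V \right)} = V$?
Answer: $507$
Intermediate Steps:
$s{\left(U,y \right)} = 6 - 2 y$
$g{\left(W,Y \right)} = - 6 Y$ ($g{\left(W,Y \right)} = 0 + Y \left(\left(6 - 8\right) - 4\right) = 0 + Y \left(-2 - 4\right) = 0 + Y \left(-6\right) = 0 - 6 Y = - 6 Y$)
$w{\left(f \right)} = -39$ ($w{\left(f \right)} = -9 - 30 = -39$)
$- 13 r{\left(x \right)} w{\left(0 \right)} = \left(-13\right) 1 \left(-39\right) = \left(-13\right) \left(-39\right) = 507$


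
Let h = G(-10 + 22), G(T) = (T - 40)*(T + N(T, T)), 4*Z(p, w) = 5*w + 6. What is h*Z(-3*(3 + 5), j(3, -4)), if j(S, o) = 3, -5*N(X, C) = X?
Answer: -7056/5 ≈ -1411.2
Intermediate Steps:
N(X, C) = -X/5
Z(p, w) = 3/2 + 5*w/4 (Z(p, w) = (5*w + 6)/4 = (6 + 5*w)/4 = 3/2 + 5*w/4)
G(T) = 4*T*(-40 + T)/5 (G(T) = (T - 40)*(T - T/5) = (-40 + T)*(4*T/5) = 4*T*(-40 + T)/5)
h = -1344/5 (h = 4*(-10 + 22)*(-40 + (-10 + 22))/5 = (⅘)*12*(-40 + 12) = (⅘)*12*(-28) = -1344/5 ≈ -268.80)
h*Z(-3*(3 + 5), j(3, -4)) = -1344*(3/2 + (5/4)*3)/5 = -1344*(3/2 + 15/4)/5 = -1344/5*21/4 = -7056/5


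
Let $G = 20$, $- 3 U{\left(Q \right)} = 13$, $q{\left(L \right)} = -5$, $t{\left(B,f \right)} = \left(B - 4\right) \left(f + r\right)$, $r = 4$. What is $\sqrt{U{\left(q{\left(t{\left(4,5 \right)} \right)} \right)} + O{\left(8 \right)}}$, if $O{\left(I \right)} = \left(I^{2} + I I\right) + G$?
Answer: $\frac{\sqrt{1293}}{3} \approx 11.986$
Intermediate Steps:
$t{\left(B,f \right)} = \left(-4 + B\right) \left(4 + f\right)$ ($t{\left(B,f \right)} = \left(B - 4\right) \left(f + 4\right) = \left(-4 + B\right) \left(4 + f\right)$)
$U{\left(Q \right)} = - \frac{13}{3}$ ($U{\left(Q \right)} = \left(- \frac{1}{3}\right) 13 = - \frac{13}{3}$)
$O{\left(I \right)} = 20 + 2 I^{2}$ ($O{\left(I \right)} = \left(I^{2} + I I\right) + 20 = \left(I^{2} + I^{2}\right) + 20 = 2 I^{2} + 20 = 20 + 2 I^{2}$)
$\sqrt{U{\left(q{\left(t{\left(4,5 \right)} \right)} \right)} + O{\left(8 \right)}} = \sqrt{- \frac{13}{3} + \left(20 + 2 \cdot 8^{2}\right)} = \sqrt{- \frac{13}{3} + \left(20 + 2 \cdot 64\right)} = \sqrt{- \frac{13}{3} + \left(20 + 128\right)} = \sqrt{- \frac{13}{3} + 148} = \sqrt{\frac{431}{3}} = \frac{\sqrt{1293}}{3}$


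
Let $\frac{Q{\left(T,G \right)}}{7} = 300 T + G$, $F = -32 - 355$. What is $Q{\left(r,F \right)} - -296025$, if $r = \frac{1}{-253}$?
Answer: $\frac{74206848}{253} \approx 2.9331 \cdot 10^{5}$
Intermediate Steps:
$F = -387$ ($F = -32 - 355 = -387$)
$r = - \frac{1}{253} \approx -0.0039526$
$Q{\left(T,G \right)} = 7 G + 2100 T$ ($Q{\left(T,G \right)} = 7 \left(300 T + G\right) = 7 \left(G + 300 T\right) = 7 G + 2100 T$)
$Q{\left(r,F \right)} - -296025 = \left(7 \left(-387\right) + 2100 \left(- \frac{1}{253}\right)\right) - -296025 = \left(-2709 - \frac{2100}{253}\right) + 296025 = - \frac{687477}{253} + 296025 = \frac{74206848}{253}$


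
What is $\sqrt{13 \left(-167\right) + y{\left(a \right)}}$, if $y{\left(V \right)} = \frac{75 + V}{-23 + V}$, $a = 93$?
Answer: $\frac{i \sqrt{54215}}{5} \approx 46.568 i$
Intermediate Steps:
$y{\left(V \right)} = \frac{75 + V}{-23 + V}$
$\sqrt{13 \left(-167\right) + y{\left(a \right)}} = \sqrt{13 \left(-167\right) + \frac{75 + 93}{-23 + 93}} = \sqrt{-2171 + \frac{1}{70} \cdot 168} = \sqrt{-2171 + \frac{12}{5}} = \sqrt{- \frac{10843}{5}} = \frac{i \sqrt{54215}}{5}$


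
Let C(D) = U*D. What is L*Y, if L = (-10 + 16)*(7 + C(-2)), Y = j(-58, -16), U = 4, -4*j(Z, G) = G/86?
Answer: -12/43 ≈ -0.27907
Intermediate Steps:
j(Z, G) = -G/344 (j(Z, G) = -G/(4*86) = -G/344)
Y = 2/43 (Y = -1/344*(-16) = 2/43 ≈ 0.046512)
C(D) = 4*D
L = -6 (L = (-10 + 16)*(7 + 4*(-2)) = 6*(7 - 8) = 6*(-1) = -6)
L*Y = -6*2/43 = -12/43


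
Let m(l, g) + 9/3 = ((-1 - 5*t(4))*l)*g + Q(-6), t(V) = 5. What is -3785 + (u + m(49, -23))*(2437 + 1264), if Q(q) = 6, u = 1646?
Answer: 114545866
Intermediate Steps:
m(l, g) = 3 - 26*g*l (m(l, g) = -3 + (((-1 - 5*5)*l)*g + 6) = -3 + (((-1 - 25)*l)*g + 6) = -3 + ((-26*l)*g + 6) = -3 + (-26*g*l + 6) = -3 + (6 - 26*g*l) = 3 - 26*g*l)
-3785 + (u + m(49, -23))*(2437 + 1264) = -3785 + (1646 + (3 - 26*(-23)*49))*(2437 + 1264) = -3785 + (1646 + (3 + 29302))*3701 = -3785 + (1646 + 29305)*3701 = -3785 + 30951*3701 = -3785 + 114549651 = 114545866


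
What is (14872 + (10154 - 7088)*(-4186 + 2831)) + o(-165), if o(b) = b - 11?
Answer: -4139734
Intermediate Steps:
o(b) = -11 + b
(14872 + (10154 - 7088)*(-4186 + 2831)) + o(-165) = (14872 + (10154 - 7088)*(-4186 + 2831)) + (-11 - 165) = (14872 + 3066*(-1355)) - 176 = (14872 - 4154430) - 176 = -4139558 - 176 = -4139734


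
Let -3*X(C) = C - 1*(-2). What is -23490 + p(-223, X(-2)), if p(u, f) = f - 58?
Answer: -23548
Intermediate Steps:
X(C) = -⅔ - C/3 (X(C) = -(C - 1*(-2))/3 = -(C + 2)/3 = -(2 + C)/3 = -⅔ - C/3)
p(u, f) = -58 + f
-23490 + p(-223, X(-2)) = -23490 + (-58 + (-⅔ - ⅓*(-2))) = -23490 + (-58 + (-⅔ + ⅔)) = -23490 + (-58 + 0) = -23490 - 58 = -23548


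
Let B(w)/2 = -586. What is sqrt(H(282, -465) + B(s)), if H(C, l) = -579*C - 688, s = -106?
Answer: I*sqrt(165138) ≈ 406.37*I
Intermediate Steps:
B(w) = -1172 (B(w) = 2*(-586) = -1172)
H(C, l) = -688 - 579*C
sqrt(H(282, -465) + B(s)) = sqrt((-688 - 579*282) - 1172) = sqrt((-688 - 163278) - 1172) = sqrt(-163966 - 1172) = sqrt(-165138) = I*sqrt(165138)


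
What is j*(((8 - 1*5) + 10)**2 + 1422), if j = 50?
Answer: 79550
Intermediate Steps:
j*(((8 - 1*5) + 10)**2 + 1422) = 50*(((8 - 1*5) + 10)**2 + 1422) = 50*(((8 - 5) + 10)**2 + 1422) = 50*((3 + 10)**2 + 1422) = 50*(13**2 + 1422) = 50*(169 + 1422) = 50*1591 = 79550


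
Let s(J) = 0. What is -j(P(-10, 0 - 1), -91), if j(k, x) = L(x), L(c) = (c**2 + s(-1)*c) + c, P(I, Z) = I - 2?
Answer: -8190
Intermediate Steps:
P(I, Z) = -2 + I
L(c) = c + c**2 (L(c) = (c**2 + 0*c) + c = (c**2 + 0) + c = c**2 + c = c + c**2)
j(k, x) = x*(1 + x)
-j(P(-10, 0 - 1), -91) = -(-91)*(1 - 91) = -(-91)*(-90) = -1*8190 = -8190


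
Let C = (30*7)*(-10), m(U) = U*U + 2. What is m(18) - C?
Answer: 2426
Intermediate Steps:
m(U) = 2 + U² (m(U) = U² + 2 = 2 + U²)
C = -2100 (C = 210*(-10) = -2100)
m(18) - C = (2 + 18²) - 1*(-2100) = (2 + 324) + 2100 = 326 + 2100 = 2426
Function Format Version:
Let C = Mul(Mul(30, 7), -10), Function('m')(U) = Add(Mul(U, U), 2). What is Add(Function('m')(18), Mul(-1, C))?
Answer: 2426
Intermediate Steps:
Function('m')(U) = Add(2, Pow(U, 2)) (Function('m')(U) = Add(Pow(U, 2), 2) = Add(2, Pow(U, 2)))
C = -2100 (C = Mul(210, -10) = -2100)
Add(Function('m')(18), Mul(-1, C)) = Add(Add(2, Pow(18, 2)), Mul(-1, -2100)) = Add(Add(2, 324), 2100) = Add(326, 2100) = 2426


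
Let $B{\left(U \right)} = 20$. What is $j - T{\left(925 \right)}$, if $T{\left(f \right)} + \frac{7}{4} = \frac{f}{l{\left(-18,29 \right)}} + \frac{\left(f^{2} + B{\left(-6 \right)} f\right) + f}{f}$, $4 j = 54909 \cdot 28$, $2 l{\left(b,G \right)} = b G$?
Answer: $\frac{400292875}{1044} \approx 3.8342 \cdot 10^{5}$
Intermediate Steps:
$l{\left(b,G \right)} = \frac{G b}{2}$ ($l{\left(b,G \right)} = \frac{b G}{2} = \frac{G b}{2}$)
$j = 384363$ ($j = \frac{54909 \cdot 28}{4} = \frac{1}{4} \cdot 1537452 = 384363$)
$T{\left(f \right)} = - \frac{7}{4} - \frac{f}{261} + \frac{f^{2} + 21 f}{f}$ ($T{\left(f \right)} = - \frac{7}{4} + \left(\frac{f}{\frac{1}{2} \cdot 29 \left(-18\right)} + \frac{\left(f^{2} + 20 f\right) + f}{f}\right) = - \frac{7}{4} + \left(\frac{f}{-261} + \frac{f^{2} + 21 f}{f}\right) = - \frac{7}{4} + \left(f \left(- \frac{1}{261}\right) + \frac{f^{2} + 21 f}{f}\right) = - \frac{7}{4} - \left(\frac{f}{261} - \frac{f^{2} + 21 f}{f}\right) = - \frac{7}{4} - \frac{f}{261} + \frac{f^{2} + 21 f}{f}$)
$j - T{\left(925 \right)} = 384363 - \left(\frac{77}{4} + \frac{260}{261} \cdot 925\right) = 384363 - \left(\frac{77}{4} + \frac{240500}{261}\right) = 384363 - \frac{982097}{1044} = \frac{400292875}{1044}$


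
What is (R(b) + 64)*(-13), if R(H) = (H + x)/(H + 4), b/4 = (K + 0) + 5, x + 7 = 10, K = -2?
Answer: -13507/16 ≈ -844.19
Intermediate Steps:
x = 3 (x = -7 + 10 = 3)
b = 12 (b = 4*((-2 + 0) + 5) = 4*(-2 + 5) = 4*3 = 12)
R(H) = (3 + H)/(4 + H) (R(H) = (H + 3)/(H + 4) = (3 + H)/(4 + H))
(R(b) + 64)*(-13) = ((3 + 12)/(4 + 12) + 64)*(-13) = (15/16 + 64)*(-13) = (1039/16)*(-13) = -13507/16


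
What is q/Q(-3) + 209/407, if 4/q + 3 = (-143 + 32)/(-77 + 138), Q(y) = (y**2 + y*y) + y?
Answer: 37381/81585 ≈ 0.45818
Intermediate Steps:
Q(y) = y + 2*y**2 (Q(y) = (y**2 + y**2) + y = 2*y**2 + y = y + 2*y**2)
q = -122/147 (q = 4/(-3 + (-143 + 32)/(-77 + 138)) = 4/(-3 - 111/61) = 4/(-294/61) = 4*(-61/294) = -122/147 ≈ -0.82993)
q/Q(-3) + 209/407 = -122*(-1/(3*(1 + 2*(-3))))/147 + 209/407 = -122*(-1/(3*(1 - 6)))/147 + 209*(1/407) = -122/(147*((-3*(-5)))) + 19/37 = -122/147/15 + 19/37 = -122/147*1/15 + 19/37 = -122/2205 + 19/37 = 37381/81585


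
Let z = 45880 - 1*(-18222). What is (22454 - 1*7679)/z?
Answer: 14775/64102 ≈ 0.23049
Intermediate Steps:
z = 64102 (z = 45880 + 18222 = 64102)
(22454 - 1*7679)/z = (22454 - 1*7679)/64102 = (22454 - 7679)*(1/64102) = 14775*(1/64102) = 14775/64102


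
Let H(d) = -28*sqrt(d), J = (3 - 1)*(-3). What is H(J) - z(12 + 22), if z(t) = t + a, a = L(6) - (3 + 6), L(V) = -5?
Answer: -20 - 28*I*sqrt(6) ≈ -20.0 - 68.586*I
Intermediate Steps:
a = -14 (a = -5 - (3 + 6) = -5 - 1*9 = -5 - 9 = -14)
J = -6 (J = 2*(-3) = -6)
z(t) = -14 + t (z(t) = t - 14 = -14 + t)
H(J) - z(12 + 22) = -28*I*sqrt(6) - (-14 + (12 + 22)) = -28*I*sqrt(6) - (-14 + 34) = -28*I*sqrt(6) - 1*20 = -28*I*sqrt(6) - 20 = -20 - 28*I*sqrt(6)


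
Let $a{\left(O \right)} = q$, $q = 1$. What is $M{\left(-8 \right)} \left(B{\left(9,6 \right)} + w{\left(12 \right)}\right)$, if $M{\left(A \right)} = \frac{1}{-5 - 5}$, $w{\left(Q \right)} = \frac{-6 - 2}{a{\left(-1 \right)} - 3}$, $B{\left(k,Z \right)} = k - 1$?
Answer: $- \frac{6}{5} \approx -1.2$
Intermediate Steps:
$a{\left(O \right)} = 1$
$B{\left(k,Z \right)} = -1 + k$
$w{\left(Q \right)} = 4$ ($w{\left(Q \right)} = \frac{-6 - 2}{1 - 3} = - \frac{8}{-2} = \left(-8\right) \left(- \frac{1}{2}\right) = 4$)
$M{\left(A \right)} = - \frac{1}{10}$ ($M{\left(A \right)} = \frac{1}{-10} = - \frac{1}{10}$)
$M{\left(-8 \right)} \left(B{\left(9,6 \right)} + w{\left(12 \right)}\right) = - \frac{\left(-1 + 9\right) + 4}{10} = - \frac{8 + 4}{10} = \left(- \frac{1}{10}\right) 12 = - \frac{6}{5}$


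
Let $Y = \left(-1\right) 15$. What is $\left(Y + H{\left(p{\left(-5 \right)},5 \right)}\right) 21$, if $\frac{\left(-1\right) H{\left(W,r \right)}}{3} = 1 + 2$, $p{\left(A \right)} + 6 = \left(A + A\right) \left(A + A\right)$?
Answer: $-504$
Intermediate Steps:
$p{\left(A \right)} = -6 + 4 A^{2}$ ($p{\left(A \right)} = -6 + \left(A + A\right) \left(A + A\right) = -6 + 2 A 2 A = -6 + 4 A^{2}$)
$Y = -15$
$H{\left(W,r \right)} = -9$ ($H{\left(W,r \right)} = - 3 \left(1 + 2\right) = \left(-3\right) 3 = -9$)
$\left(Y + H{\left(p{\left(-5 \right)},5 \right)}\right) 21 = \left(-15 - 9\right) 21 = \left(-24\right) 21 = -504$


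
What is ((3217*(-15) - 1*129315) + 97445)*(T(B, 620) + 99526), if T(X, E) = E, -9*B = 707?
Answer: -8024198250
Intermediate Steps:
B = -707/9 (B = -⅑*707 = -707/9 ≈ -78.556)
((3217*(-15) - 1*129315) + 97445)*(T(B, 620) + 99526) = ((3217*(-15) - 1*129315) + 97445)*(620 + 99526) = ((-48255 - 129315) + 97445)*100146 = (-177570 + 97445)*100146 = -80125*100146 = -8024198250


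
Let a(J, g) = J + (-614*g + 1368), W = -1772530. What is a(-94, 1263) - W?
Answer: 998322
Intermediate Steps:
a(J, g) = 1368 + J - 614*g (a(J, g) = J + (1368 - 614*g) = 1368 + J - 614*g)
a(-94, 1263) - W = (1368 - 94 - 614*1263) - 1*(-1772530) = (1368 - 94 - 775482) + 1772530 = -774208 + 1772530 = 998322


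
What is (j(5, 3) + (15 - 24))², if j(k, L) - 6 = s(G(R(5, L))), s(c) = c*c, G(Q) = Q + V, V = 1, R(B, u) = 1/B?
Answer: 1521/625 ≈ 2.4336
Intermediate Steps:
G(Q) = 1 + Q (G(Q) = Q + 1 = 1 + Q)
s(c) = c²
j(k, L) = 186/25 (j(k, L) = 6 + (1 + 1/5)² = 6 + (1 + ⅕)² = 6 + (6/5)² = 6 + 36/25 = 186/25)
(j(5, 3) + (15 - 24))² = (186/25 + (15 - 24))² = (186/25 - 9)² = (-39/25)² = 1521/625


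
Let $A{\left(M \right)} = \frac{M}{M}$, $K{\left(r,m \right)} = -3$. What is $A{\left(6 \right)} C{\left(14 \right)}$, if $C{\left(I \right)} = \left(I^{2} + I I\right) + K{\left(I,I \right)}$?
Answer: $389$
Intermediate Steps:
$A{\left(M \right)} = 1$
$C{\left(I \right)} = -3 + 2 I^{2}$ ($C{\left(I \right)} = \left(I^{2} + I I\right) - 3 = \left(I^{2} + I^{2}\right) - 3 = 2 I^{2} - 3 = -3 + 2 I^{2}$)
$A{\left(6 \right)} C{\left(14 \right)} = 1 \left(-3 + 2 \cdot 14^{2}\right) = 1 \left(-3 + 2 \cdot 196\right) = 1 \left(-3 + 392\right) = 1 \cdot 389 = 389$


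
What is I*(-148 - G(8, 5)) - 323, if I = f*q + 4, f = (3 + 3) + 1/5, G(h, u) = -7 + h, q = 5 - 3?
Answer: -13833/5 ≈ -2766.6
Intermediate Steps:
q = 2
f = 31/5 (f = 6 + 1*(1/5) = 6 + 1/5 = 31/5 ≈ 6.2000)
I = 82/5 (I = (31/5)*2 + 4 = 62/5 + 4 = 82/5 ≈ 16.400)
I*(-148 - G(8, 5)) - 323 = 82*(-148 - (-7 + 8))/5 - 323 = 82*(-148 - 1*1)/5 - 323 = 82*(-148 - 1)/5 - 323 = (82/5)*(-149) - 323 = -12218/5 - 323 = -13833/5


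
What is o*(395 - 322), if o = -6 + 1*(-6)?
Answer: -876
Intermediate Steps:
o = -12 (o = -6 - 6 = -12)
o*(395 - 322) = -12*(395 - 322) = -12*73 = -876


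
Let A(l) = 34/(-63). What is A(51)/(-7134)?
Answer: 17/224721 ≈ 7.5649e-5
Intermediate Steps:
A(l) = -34/63 (A(l) = 34*(-1/63) = -34/63)
A(51)/(-7134) = -34/63/(-7134) = -34/63*(-1/7134) = 17/224721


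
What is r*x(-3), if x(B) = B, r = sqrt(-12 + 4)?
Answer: -6*I*sqrt(2) ≈ -8.4853*I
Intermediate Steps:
r = 2*I*sqrt(2) (r = sqrt(-8) = 2*I*sqrt(2) ≈ 2.8284*I)
r*x(-3) = (2*I*sqrt(2))*(-3) = -6*I*sqrt(2)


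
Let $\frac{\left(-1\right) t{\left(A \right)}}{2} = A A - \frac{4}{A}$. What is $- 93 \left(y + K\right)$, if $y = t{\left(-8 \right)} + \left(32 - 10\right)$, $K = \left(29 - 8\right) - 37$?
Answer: $11439$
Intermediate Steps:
$t{\left(A \right)} = - 2 A^{2} + \frac{8}{A}$ ($t{\left(A \right)} = - 2 \left(A A - \frac{4}{A}\right) = - 2 \left(A^{2} - \frac{4}{A}\right) = - 2 A^{2} + \frac{8}{A}$)
$K = -16$ ($K = 21 - 37 = -16$)
$y = -107$ ($y = \frac{2 \left(4 - \left(-8\right)^{3}\right)}{-8} + \left(32 - 10\right) = 2 \left(- \frac{1}{8}\right) \left(4 - -512\right) + \left(32 - 10\right) = 2 \left(- \frac{1}{8}\right) \left(4 + 512\right) + 22 = 2 \left(- \frac{1}{8}\right) 516 + 22 = -129 + 22 = -107$)
$- 93 \left(y + K\right) = - 93 \left(-107 - 16\right) = \left(-93\right) \left(-123\right) = 11439$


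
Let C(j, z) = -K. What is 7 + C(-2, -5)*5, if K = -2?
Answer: 17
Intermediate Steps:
C(j, z) = 2 (C(j, z) = -1*(-2) = 2)
7 + C(-2, -5)*5 = 7 + 2*5 = 7 + 10 = 17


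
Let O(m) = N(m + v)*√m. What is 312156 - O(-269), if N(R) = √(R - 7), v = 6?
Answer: 312156 + 3*√8070 ≈ 3.1243e+5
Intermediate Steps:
N(R) = √(-7 + R)
O(m) = √m*√(-1 + m) (O(m) = √(-7 + (m + 6))*√m = √(-7 + (6 + m))*√m = √(-1 + m)*√m = √m*√(-1 + m))
312156 - O(-269) = 312156 - √(-269)*√(-1 - 269) = 312156 - I*√269*√(-270) = 312156 - I*√269*3*I*√30 = 312156 - (-3)*√8070 = 312156 + 3*√8070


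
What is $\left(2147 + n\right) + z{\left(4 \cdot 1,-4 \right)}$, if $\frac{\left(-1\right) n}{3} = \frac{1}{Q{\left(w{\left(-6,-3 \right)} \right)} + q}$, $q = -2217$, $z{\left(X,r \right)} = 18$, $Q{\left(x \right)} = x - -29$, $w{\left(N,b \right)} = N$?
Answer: $\frac{4750013}{2194} \approx 2165.0$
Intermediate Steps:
$Q{\left(x \right)} = 29 + x$ ($Q{\left(x \right)} = x + 29 = 29 + x$)
$n = \frac{3}{2194}$ ($n = - \frac{3}{\left(29 - 6\right) - 2217} = - \frac{3}{23 - 2217} = - \frac{3}{-2194} = \left(-3\right) \left(- \frac{1}{2194}\right) = \frac{3}{2194} \approx 0.0013674$)
$\left(2147 + n\right) + z{\left(4 \cdot 1,-4 \right)} = \left(2147 + \frac{3}{2194}\right) + 18 = \frac{4710521}{2194} + 18 = \frac{4750013}{2194}$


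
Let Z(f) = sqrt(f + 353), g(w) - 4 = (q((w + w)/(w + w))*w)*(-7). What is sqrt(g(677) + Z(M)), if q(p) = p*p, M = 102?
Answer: sqrt(-4735 + sqrt(455)) ≈ 68.656*I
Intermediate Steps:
q(p) = p**2
g(w) = 4 - 7*w (g(w) = 4 + (((w + w)/(w + w))**2*w)*(-7) = 4 + (((2*w)/((2*w)))**2*w)*(-7) = 4 + (((2*w)*(1/(2*w)))**2*w)*(-7) = 4 + (1**2*w)*(-7) = 4 + (1*w)*(-7) = 4 + w*(-7) = 4 - 7*w)
Z(f) = sqrt(353 + f)
sqrt(g(677) + Z(M)) = sqrt((4 - 7*677) + sqrt(353 + 102)) = sqrt((4 - 4739) + sqrt(455)) = sqrt(-4735 + sqrt(455))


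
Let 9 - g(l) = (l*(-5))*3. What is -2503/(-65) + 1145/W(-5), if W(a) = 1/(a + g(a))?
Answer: -5281672/65 ≈ -81257.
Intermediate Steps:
g(l) = 9 + 15*l (g(l) = 9 - l*(-5)*3 = 9 - (-5*l)*3 = 9 - (-15)*l = 9 + 15*l)
W(a) = 1/(9 + 16*a) (W(a) = 1/(a + (9 + 15*a)) = 1/(9 + 16*a))
-2503/(-65) + 1145/W(-5) = -2503/(-65) + 1145/(1/(9 + 16*(-5))) = -2503*(-1/65) + 1145/(1/(9 - 80)) = 2503/65 + 1145/(1/(-71)) = 2503/65 + 1145/(-1/71) = 2503/65 + 1145*(-71) = 2503/65 - 81295 = -5281672/65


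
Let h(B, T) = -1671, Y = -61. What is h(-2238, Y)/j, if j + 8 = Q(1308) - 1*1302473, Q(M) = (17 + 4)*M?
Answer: 1671/1275013 ≈ 0.0013106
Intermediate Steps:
Q(M) = 21*M
j = -1275013 (j = -8 + (21*1308 - 1*1302473) = -8 + (27468 - 1302473) = -8 - 1275005 = -1275013)
h(-2238, Y)/j = -1671/(-1275013) = -1671*(-1/1275013) = 1671/1275013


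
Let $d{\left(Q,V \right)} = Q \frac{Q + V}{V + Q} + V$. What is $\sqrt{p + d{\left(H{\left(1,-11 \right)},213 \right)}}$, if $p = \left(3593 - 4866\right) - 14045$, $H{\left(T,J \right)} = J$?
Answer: $2 i \sqrt{3779} \approx 122.95 i$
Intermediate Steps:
$d{\left(Q,V \right)} = Q + V$ ($d{\left(Q,V \right)} = Q \frac{Q + V}{Q + V} + V = Q 1 + V = Q + V$)
$p = -15318$ ($p = -1273 - 14045 = -15318$)
$\sqrt{p + d{\left(H{\left(1,-11 \right)},213 \right)}} = \sqrt{-15318 + \left(-11 + 213\right)} = \sqrt{-15318 + 202} = \sqrt{-15116} = 2 i \sqrt{3779}$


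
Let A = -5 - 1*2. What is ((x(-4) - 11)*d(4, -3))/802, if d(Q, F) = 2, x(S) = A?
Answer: -18/401 ≈ -0.044888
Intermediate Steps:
A = -7 (A = -5 - 2 = -7)
x(S) = -7
((x(-4) - 11)*d(4, -3))/802 = ((-7 - 11)*2)/802 = -18*2*(1/802) = -36*1/802 = -18/401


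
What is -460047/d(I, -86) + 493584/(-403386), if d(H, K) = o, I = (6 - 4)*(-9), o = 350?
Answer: -4422601751/3361550 ≈ -1315.6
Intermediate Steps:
I = -18 (I = 2*(-9) = -18)
d(H, K) = 350
-460047/d(I, -86) + 493584/(-403386) = -460047/350 + 493584/(-403386) = -460047*1/350 + 493584*(-1/403386) = -65721/50 - 82264/67231 = -4422601751/3361550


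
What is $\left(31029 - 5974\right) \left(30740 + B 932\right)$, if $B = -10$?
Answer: $536678100$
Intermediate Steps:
$\left(31029 - 5974\right) \left(30740 + B 932\right) = \left(31029 - 5974\right) \left(30740 - 9320\right) = 25055 \left(30740 - 9320\right) = 25055 \cdot 21420 = 536678100$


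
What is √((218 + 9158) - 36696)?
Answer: 2*I*√6830 ≈ 165.29*I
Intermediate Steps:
√((218 + 9158) - 36696) = √(9376 - 36696) = √(-27320) = 2*I*√6830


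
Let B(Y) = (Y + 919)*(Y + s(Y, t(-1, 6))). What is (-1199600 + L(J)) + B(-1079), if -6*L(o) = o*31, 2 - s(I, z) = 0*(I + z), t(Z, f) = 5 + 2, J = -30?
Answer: -1027125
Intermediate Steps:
t(Z, f) = 7
s(I, z) = 2 (s(I, z) = 2 - 0*(I + z) = 2 - 1*0 = 2 + 0 = 2)
L(o) = -31*o/6 (L(o) = -o*31/6 = -31*o/6)
B(Y) = (2 + Y)*(919 + Y) (B(Y) = (Y + 919)*(Y + 2) = (919 + Y)*(2 + Y) = (2 + Y)*(919 + Y))
(-1199600 + L(J)) + B(-1079) = (-1199600 - 31/6*(-30)) + (1838 + (-1079)**2 + 921*(-1079)) = (-1199600 + 155) + (1838 + 1164241 - 993759) = -1199445 + 172320 = -1027125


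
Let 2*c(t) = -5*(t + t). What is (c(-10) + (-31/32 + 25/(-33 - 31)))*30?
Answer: 46695/32 ≈ 1459.2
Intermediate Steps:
c(t) = -5*t (c(t) = (-5*(t + t))/2 = (-10*t)/2 = -5*t)
(c(-10) + (-31/32 + 25/(-33 - 31)))*30 = (-5*(-10) + (-31/32 + 25/(-33 - 31)))*30 = (50 + (-31*1/32 + 25/(-64)))*30 = (50 + (-31/32 + 25*(-1/64)))*30 = (50 + (-31/32 - 25/64))*30 = (50 - 87/64)*30 = (3113/64)*30 = 46695/32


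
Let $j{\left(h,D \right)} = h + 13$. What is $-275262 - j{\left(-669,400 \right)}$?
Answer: $-274606$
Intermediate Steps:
$j{\left(h,D \right)} = 13 + h$
$-275262 - j{\left(-669,400 \right)} = -275262 - \left(13 - 669\right) = -275262 - -656 = -275262 + 656 = -274606$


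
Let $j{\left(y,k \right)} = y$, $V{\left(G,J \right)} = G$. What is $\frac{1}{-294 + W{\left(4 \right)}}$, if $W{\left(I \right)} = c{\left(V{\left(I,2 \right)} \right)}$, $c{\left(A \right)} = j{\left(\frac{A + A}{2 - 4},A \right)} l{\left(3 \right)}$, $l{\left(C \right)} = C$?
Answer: $- \frac{1}{306} \approx -0.003268$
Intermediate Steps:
$c{\left(A \right)} = - 3 A$ ($c{\left(A \right)} = \frac{A + A}{2 - 4} \cdot 3 = \frac{2 A}{-2} \cdot 3 = 2 A \left(- \frac{1}{2}\right) 3 = - A 3 = - 3 A$)
$W{\left(I \right)} = - 3 I$
$\frac{1}{-294 + W{\left(4 \right)}} = \frac{1}{-294 - 12} = \frac{1}{-306} = - \frac{1}{306}$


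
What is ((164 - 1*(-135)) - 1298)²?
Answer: 998001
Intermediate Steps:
((164 - 1*(-135)) - 1298)² = ((164 + 135) - 1298)² = (299 - 1298)² = (-999)² = 998001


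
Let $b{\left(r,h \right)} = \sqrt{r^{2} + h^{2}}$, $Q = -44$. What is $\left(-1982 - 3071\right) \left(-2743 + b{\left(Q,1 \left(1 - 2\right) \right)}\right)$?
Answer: $13860379 - 5053 \sqrt{1937} \approx 1.3638 \cdot 10^{7}$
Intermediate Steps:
$b{\left(r,h \right)} = \sqrt{h^{2} + r^{2}}$
$\left(-1982 - 3071\right) \left(-2743 + b{\left(Q,1 \left(1 - 2\right) \right)}\right) = \left(-1982 - 3071\right) \left(-2743 + \sqrt{\left(1 \left(1 - 2\right)\right)^{2} + \left(-44\right)^{2}}\right) = - 5053 \left(-2743 + \sqrt{\left(1 \left(-1\right)\right)^{2} + 1936}\right) = - 5053 \left(-2743 + \sqrt{\left(-1\right)^{2} + 1936}\right) = - 5053 \left(-2743 + \sqrt{1 + 1936}\right) = - 5053 \left(-2743 + \sqrt{1937}\right) = 13860379 - 5053 \sqrt{1937}$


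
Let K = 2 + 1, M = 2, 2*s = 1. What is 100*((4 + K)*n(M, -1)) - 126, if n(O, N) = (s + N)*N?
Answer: 224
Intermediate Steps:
s = ½ (s = (½)*1 = ½ ≈ 0.50000)
K = 3
n(O, N) = N*(½ + N) (n(O, N) = (½ + N)*N = N*(½ + N))
100*((4 + K)*n(M, -1)) - 126 = 100*((4 + 3)*(-(½ - 1))) - 126 = 100*(7*(-1*(-½))) - 126 = 100*(7*(½)) - 126 = 100*(7/2) - 126 = 350 - 126 = 224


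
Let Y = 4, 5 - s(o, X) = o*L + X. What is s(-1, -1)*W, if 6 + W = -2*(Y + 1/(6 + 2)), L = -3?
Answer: -171/4 ≈ -42.750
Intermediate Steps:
s(o, X) = 5 - X + 3*o (s(o, X) = 5 - (o*(-3) + X) = 5 - (-3*o + X) = 5 - (X - 3*o) = 5 + (-X + 3*o) = 5 - X + 3*o)
W = -57/4 (W = -6 - 2*(4 + 1/(6 + 2)) = -6 - 2*(4 + 1/8) = -6 - 2*(4 + ⅛) = -6 - 2*33/8 = -6 - 33/4 = -57/4 ≈ -14.250)
s(-1, -1)*W = (5 - 1*(-1) + 3*(-1))*(-57/4) = (5 + 1 - 3)*(-57/4) = 3*(-57/4) = -171/4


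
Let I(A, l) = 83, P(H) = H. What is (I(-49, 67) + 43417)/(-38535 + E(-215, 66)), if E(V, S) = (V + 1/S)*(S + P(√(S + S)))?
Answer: -1544598000/1868015063 + 88174500*√33/13076105441 ≈ -0.78813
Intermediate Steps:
E(V, S) = (S + √2*√S)*(V + 1/S) (E(V, S) = (V + 1/S)*(S + √(S + S)) = (V + 1/S)*(S + √(2*S)) = (V + 1/S)*(S + √2*√S) = (S + √2*√S)*(V + 1/S))
(I(-49, 67) + 43417)/(-38535 + E(-215, 66)) = (83 + 43417)/(-38535 + (1 + 66*(-215) + √2/√66 - 215*√2*√66)) = 43500/(-38535 + (1 - 14190 + √2*(√66/66) - 430*√33)) = 43500/(-38535 + (1 - 14190 + √33/33 - 430*√33)) = 43500/(-38535 + (-14189 - 14189*√33/33)) = 43500/(-52724 - 14189*√33/33)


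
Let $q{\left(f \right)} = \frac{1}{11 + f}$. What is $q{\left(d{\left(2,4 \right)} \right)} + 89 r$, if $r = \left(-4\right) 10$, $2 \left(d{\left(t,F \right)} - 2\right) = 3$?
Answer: $- \frac{103238}{29} \approx -3559.9$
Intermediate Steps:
$d{\left(t,F \right)} = \frac{7}{2}$ ($d{\left(t,F \right)} = 2 + \frac{1}{2} \cdot 3 = 2 + \frac{3}{2} = \frac{7}{2}$)
$r = -40$
$q{\left(d{\left(2,4 \right)} \right)} + 89 r = \frac{1}{11 + \frac{7}{2}} + 89 \left(-40\right) = \frac{1}{\frac{29}{2}} - 3560 = \frac{2}{29} - 3560 = - \frac{103238}{29}$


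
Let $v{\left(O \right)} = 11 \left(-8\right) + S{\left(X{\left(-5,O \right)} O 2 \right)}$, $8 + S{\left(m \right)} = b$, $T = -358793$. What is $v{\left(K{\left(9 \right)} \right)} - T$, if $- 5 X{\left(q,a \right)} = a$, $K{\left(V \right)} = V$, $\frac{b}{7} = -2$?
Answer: $358683$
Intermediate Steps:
$b = -14$ ($b = 7 \left(-2\right) = -14$)
$X{\left(q,a \right)} = - \frac{a}{5}$
$S{\left(m \right)} = -22$ ($S{\left(m \right)} = -8 - 14 = -22$)
$v{\left(O \right)} = -110$ ($v{\left(O \right)} = 11 \left(-8\right) - 22 = -88 - 22 = -110$)
$v{\left(K{\left(9 \right)} \right)} - T = -110 - -358793 = -110 + 358793 = 358683$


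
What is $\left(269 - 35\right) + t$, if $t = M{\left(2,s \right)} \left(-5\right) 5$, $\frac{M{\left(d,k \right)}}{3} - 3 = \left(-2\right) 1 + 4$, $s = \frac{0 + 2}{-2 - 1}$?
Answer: $-141$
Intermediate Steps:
$s = - \frac{2}{3}$ ($s = \frac{2}{-3} = 2 \left(- \frac{1}{3}\right) = - \frac{2}{3} \approx -0.66667$)
$M{\left(d,k \right)} = 15$ ($M{\left(d,k \right)} = 9 + 3 \left(\left(-2\right) 1 + 4\right) = 9 + 3 \left(-2 + 4\right) = 9 + 3 \cdot 2 = 9 + 6 = 15$)
$t = -375$ ($t = 15 \left(-5\right) 5 = \left(-75\right) 5 = -375$)
$\left(269 - 35\right) + t = \left(269 - 35\right) - 375 = 234 - 375 = -141$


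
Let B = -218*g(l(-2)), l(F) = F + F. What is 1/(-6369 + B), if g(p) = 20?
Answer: -1/10729 ≈ -9.3205e-5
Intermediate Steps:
l(F) = 2*F
B = -4360 (B = -218*20 = -4360)
1/(-6369 + B) = 1/(-6369 - 4360) = 1/(-10729) = -1/10729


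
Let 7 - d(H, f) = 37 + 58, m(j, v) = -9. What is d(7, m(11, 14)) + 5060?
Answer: 4972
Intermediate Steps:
d(H, f) = -88 (d(H, f) = 7 - (37 + 58) = 7 - 1*95 = 7 - 95 = -88)
d(7, m(11, 14)) + 5060 = -88 + 5060 = 4972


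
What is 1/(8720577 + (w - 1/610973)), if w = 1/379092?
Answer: 231614976516/2019816237061201613 ≈ 1.1467e-7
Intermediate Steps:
w = 1/379092 ≈ 2.6379e-6
1/(8720577 + (w - 1/610973)) = 1/(8720577 + (1/379092 - 1/610973)) = 1/(8720577 + 231881/231614976516) = 1/(2019816237061201613/231614976516) = 231614976516/2019816237061201613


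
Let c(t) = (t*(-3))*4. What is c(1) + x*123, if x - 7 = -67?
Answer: -7392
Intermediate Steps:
x = -60 (x = 7 - 67 = -60)
c(t) = -12*t (c(t) = -3*t*4 = -12*t)
c(1) + x*123 = -12*1 - 60*123 = -12 - 7380 = -7392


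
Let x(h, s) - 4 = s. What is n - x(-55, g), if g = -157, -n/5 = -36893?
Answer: 184618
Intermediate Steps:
n = 184465 (n = -5*(-36893) = 184465)
x(h, s) = 4 + s
n - x(-55, g) = 184465 - (4 - 157) = 184465 - 1*(-153) = 184465 + 153 = 184618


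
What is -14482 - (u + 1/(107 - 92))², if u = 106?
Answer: -5789731/225 ≈ -25732.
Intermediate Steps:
-14482 - (u + 1/(107 - 92))² = -14482 - (106 + 1/(107 - 92))² = -14482 - (106 + 1/15)² = -14482 - (1591/15)² = -14482 - 1*2531281/225 = -14482 - 2531281/225 = -5789731/225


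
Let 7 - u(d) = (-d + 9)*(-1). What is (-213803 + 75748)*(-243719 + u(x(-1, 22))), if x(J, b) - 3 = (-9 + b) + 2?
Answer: 33646902655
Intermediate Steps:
x(J, b) = -4 + b (x(J, b) = 3 + ((-9 + b) + 2) = 3 + (-7 + b) = -4 + b)
u(d) = 16 - d (u(d) = 7 - (-d + 9)*(-1) = 7 - (9 - d)*(-1) = 7 - (-9 + d) = 7 + (9 - d) = 16 - d)
(-213803 + 75748)*(-243719 + u(x(-1, 22))) = (-213803 + 75748)*(-243719 + (16 - (-4 + 22))) = -138055*(-243719 + (16 - 1*18)) = -138055*(-243719 + (16 - 18)) = -138055*(-243719 - 2) = -138055*(-243721) = 33646902655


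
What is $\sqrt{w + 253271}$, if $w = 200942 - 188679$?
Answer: $\sqrt{265534} \approx 515.3$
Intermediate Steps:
$w = 12263$ ($w = 200942 - 188679 = 12263$)
$\sqrt{w + 253271} = \sqrt{12263 + 253271} = \sqrt{265534}$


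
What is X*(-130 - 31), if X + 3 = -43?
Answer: 7406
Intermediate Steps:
X = -46 (X = -3 - 43 = -46)
X*(-130 - 31) = -46*(-130 - 31) = -46*(-161) = 7406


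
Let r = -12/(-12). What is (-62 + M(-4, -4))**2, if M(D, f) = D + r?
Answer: 4225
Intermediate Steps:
r = 1 (r = -12*(-1/12) = 1)
M(D, f) = 1 + D (M(D, f) = D + 1 = 1 + D)
(-62 + M(-4, -4))**2 = (-62 + (1 - 4))**2 = (-62 - 3)**2 = (-65)**2 = 4225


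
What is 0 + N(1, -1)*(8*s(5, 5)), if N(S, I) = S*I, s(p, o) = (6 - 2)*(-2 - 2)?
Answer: 128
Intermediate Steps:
s(p, o) = -16 (s(p, o) = 4*(-4) = -16)
N(S, I) = I*S
0 + N(1, -1)*(8*s(5, 5)) = 0 + (-1*1)*(8*(-16)) = 0 - 1*(-128) = 0 + 128 = 128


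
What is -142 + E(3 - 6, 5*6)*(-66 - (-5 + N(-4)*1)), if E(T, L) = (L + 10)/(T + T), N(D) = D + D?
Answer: 634/3 ≈ 211.33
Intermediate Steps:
N(D) = 2*D
E(T, L) = (10 + L)/(2*T) (E(T, L) = (10 + L)/((2*T)) = (10 + L)*(1/(2*T)) = (10 + L)/(2*T))
-142 + E(3 - 6, 5*6)*(-66 - (-5 + N(-4)*1)) = -142 + ((10 + 5*6)/(2*(3 - 6)))*(-66 - (-5 + (2*(-4))*1)) = -142 + ((½)*(10 + 30)/(-3))*(-66 - (-5 - 8*1)) = -142 + ((½)*(-⅓)*40)*(-66 - (-5 - 8)) = -142 - 20*(-66 - 1*(-13))/3 = -142 - 20*(-66 + 13)/3 = -142 - 20/3*(-53) = -142 + 1060/3 = 634/3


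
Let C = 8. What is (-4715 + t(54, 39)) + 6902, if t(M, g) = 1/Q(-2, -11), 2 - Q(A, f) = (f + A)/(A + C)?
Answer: 54681/25 ≈ 2187.2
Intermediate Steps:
Q(A, f) = 2 - (A + f)/(8 + A) (Q(A, f) = 2 - (f + A)/(A + 8) = 2 - (A + f)/(8 + A))
t(M, g) = 6/25 (t(M, g) = 1/((16 - 2 - 1*(-11))/(8 - 2)) = 1/((16 - 2 + 11)/6) = 1/((⅙)*25) = 1/(25/6) = 6/25)
(-4715 + t(54, 39)) + 6902 = (-4715 + 6/25) + 6902 = -117869/25 + 6902 = 54681/25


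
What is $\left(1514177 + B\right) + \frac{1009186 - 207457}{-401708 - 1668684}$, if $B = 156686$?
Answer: $\frac{3459340586567}{2070392} \approx 1.6709 \cdot 10^{6}$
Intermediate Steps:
$\left(1514177 + B\right) + \frac{1009186 - 207457}{-401708 - 1668684} = \left(1514177 + 156686\right) + \frac{1009186 - 207457}{-401708 - 1668684} = 1670863 + \frac{801729}{-2070392} = 1670863 + 801729 \left(- \frac{1}{2070392}\right) = 1670863 - \frac{801729}{2070392} = \frac{3459340586567}{2070392}$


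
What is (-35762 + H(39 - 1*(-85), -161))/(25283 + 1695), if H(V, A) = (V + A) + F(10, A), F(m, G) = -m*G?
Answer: -34189/26978 ≈ -1.2673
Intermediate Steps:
F(m, G) = -G*m
H(V, A) = V - 9*A (H(V, A) = (V + A) - 1*A*10 = (A + V) - 10*A = V - 9*A)
(-35762 + H(39 - 1*(-85), -161))/(25283 + 1695) = (-35762 + ((39 - 1*(-85)) - 9*(-161)))/(25283 + 1695) = (-35762 + ((39 + 85) + 1449))/26978 = (-35762 + (124 + 1449))*(1/26978) = (-35762 + 1573)*(1/26978) = -34189*1/26978 = -34189/26978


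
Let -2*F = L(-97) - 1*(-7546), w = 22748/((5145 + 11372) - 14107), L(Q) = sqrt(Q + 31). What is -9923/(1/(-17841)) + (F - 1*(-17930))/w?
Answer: 16641547827/94 - 1205*I*sqrt(66)/22748 ≈ 1.7704e+8 - 0.43034*I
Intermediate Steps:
L(Q) = sqrt(31 + Q)
w = 11374/1205 (w = 22748/(16517 - 14107) = 22748/2410 = 22748*(1/2410) = 11374/1205 ≈ 9.4390)
F = -3773 - I*sqrt(66)/2 (F = -(sqrt(31 - 97) - 1*(-7546))/2 = -(sqrt(-66) + 7546)/2 = -(I*sqrt(66) + 7546)/2 = -(7546 + I*sqrt(66))/2 = -3773 - I*sqrt(66)/2 ≈ -3773.0 - 4.062*I)
-9923/(1/(-17841)) + (F - 1*(-17930))/w = -9923/(1/(-17841)) + ((-3773 - I*sqrt(66)/2) - 1*(-17930))/(11374/1205) = -9923/(-1/17841) + ((-3773 - I*sqrt(66)/2) + 17930)*(1205/11374) = -9923*(-17841) + (14157 - I*sqrt(66)/2)*(1205/11374) = 177036243 + (140985/94 - 1205*I*sqrt(66)/22748) = 16641547827/94 - 1205*I*sqrt(66)/22748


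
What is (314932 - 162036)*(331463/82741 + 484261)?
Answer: 6126324210822144/82741 ≈ 7.4042e+10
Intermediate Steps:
(314932 - 162036)*(331463/82741 + 484261) = 152896*(331463*(1/82741) + 484261) = 152896*(331463/82741 + 484261) = 152896*(40068570864/82741) = 6126324210822144/82741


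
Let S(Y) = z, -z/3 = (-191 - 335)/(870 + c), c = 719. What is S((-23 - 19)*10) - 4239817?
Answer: -6737067635/1589 ≈ -4.2398e+6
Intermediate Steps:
z = 1578/1589 (z = -3*(-191 - 335)/(870 + 719) = -(-1578)/1589 = -3*(-526/1589) = 1578/1589 ≈ 0.99308)
S(Y) = 1578/1589
S((-23 - 19)*10) - 4239817 = 1578/1589 - 4239817 = -6737067635/1589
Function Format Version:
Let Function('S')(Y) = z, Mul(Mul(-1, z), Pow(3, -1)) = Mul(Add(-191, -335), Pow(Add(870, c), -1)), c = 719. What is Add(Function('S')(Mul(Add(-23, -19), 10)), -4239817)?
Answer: Rational(-6737067635, 1589) ≈ -4.2398e+6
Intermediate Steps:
z = Rational(1578, 1589) (z = Mul(-3, Mul(Add(-191, -335), Pow(Add(870, 719), -1))) = Mul(-3, Mul(-526, Pow(1589, -1))) = Mul(-3, Mul(-526, Rational(1, 1589))) = Mul(-3, Rational(-526, 1589)) = Rational(1578, 1589) ≈ 0.99308)
Function('S')(Y) = Rational(1578, 1589)
Add(Function('S')(Mul(Add(-23, -19), 10)), -4239817) = Add(Rational(1578, 1589), -4239817) = Rational(-6737067635, 1589)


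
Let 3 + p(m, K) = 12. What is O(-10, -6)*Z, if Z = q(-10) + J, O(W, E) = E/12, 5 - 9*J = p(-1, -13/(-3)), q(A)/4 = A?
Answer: 182/9 ≈ 20.222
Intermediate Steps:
q(A) = 4*A
p(m, K) = 9 (p(m, K) = -3 + 12 = 9)
J = -4/9 (J = 5/9 - 1/9*9 = 5/9 - 1 = -4/9 ≈ -0.44444)
O(W, E) = E/12 (O(W, E) = E*(1/12) = E/12)
Z = -364/9 (Z = 4*(-10) - 4/9 = -40 - 4/9 = -364/9 ≈ -40.444)
O(-10, -6)*Z = ((1/12)*(-6))*(-364/9) = -1/2*(-364/9) = 182/9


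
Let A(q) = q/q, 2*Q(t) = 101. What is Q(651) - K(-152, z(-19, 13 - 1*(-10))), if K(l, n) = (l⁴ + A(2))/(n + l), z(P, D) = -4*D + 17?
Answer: 1067612561/454 ≈ 2.3516e+6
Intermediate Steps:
Q(t) = 101/2 (Q(t) = (½)*101 = 101/2)
A(q) = 1
z(P, D) = 17 - 4*D
K(l, n) = (1 + l⁴)/(l + n) (K(l, n) = (l⁴ + 1)/(n + l) = (1 + l⁴)/(l + n))
Q(651) - K(-152, z(-19, 13 - 1*(-10))) = 101/2 - (1 + (-152)⁴)/(-152 + (17 - 4*(13 - 1*(-10)))) = 101/2 - (1 + 533794816)/(-152 + (17 - 4*(13 + 10))) = 101/2 - 533794817/(-152 + (17 - 4*23)) = 101/2 - 533794817/(-152 + (17 - 92)) = 101/2 - 533794817/(-152 - 75) = 101/2 - 533794817/(-227) = 101/2 - (-1)*533794817/227 = 101/2 - 1*(-533794817/227) = 101/2 + 533794817/227 = 1067612561/454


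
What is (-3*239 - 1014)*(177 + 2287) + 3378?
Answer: -4261806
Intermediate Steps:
(-3*239 - 1014)*(177 + 2287) + 3378 = (-717 - 1014)*2464 + 3378 = -1731*2464 + 3378 = -4265184 + 3378 = -4261806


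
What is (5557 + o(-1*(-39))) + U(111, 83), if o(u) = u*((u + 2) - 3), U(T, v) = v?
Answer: 7122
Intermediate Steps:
o(u) = u*(-1 + u) (o(u) = u*((2 + u) - 3) = u*(-1 + u))
(5557 + o(-1*(-39))) + U(111, 83) = (5557 + (-1*(-39))*(-1 - 1*(-39))) + 83 = (5557 + 39*(-1 + 39)) + 83 = (5557 + 39*38) + 83 = (5557 + 1482) + 83 = 7039 + 83 = 7122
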